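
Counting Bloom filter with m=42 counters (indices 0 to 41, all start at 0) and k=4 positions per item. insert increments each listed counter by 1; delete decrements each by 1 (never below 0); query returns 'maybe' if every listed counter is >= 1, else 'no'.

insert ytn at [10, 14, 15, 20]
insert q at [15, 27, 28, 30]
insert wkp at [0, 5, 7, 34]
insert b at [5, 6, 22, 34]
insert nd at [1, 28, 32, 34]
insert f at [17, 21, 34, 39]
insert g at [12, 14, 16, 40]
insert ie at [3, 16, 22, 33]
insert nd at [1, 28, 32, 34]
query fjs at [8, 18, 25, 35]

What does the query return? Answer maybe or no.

Step 1: insert ytn at [10, 14, 15, 20] -> counters=[0,0,0,0,0,0,0,0,0,0,1,0,0,0,1,1,0,0,0,0,1,0,0,0,0,0,0,0,0,0,0,0,0,0,0,0,0,0,0,0,0,0]
Step 2: insert q at [15, 27, 28, 30] -> counters=[0,0,0,0,0,0,0,0,0,0,1,0,0,0,1,2,0,0,0,0,1,0,0,0,0,0,0,1,1,0,1,0,0,0,0,0,0,0,0,0,0,0]
Step 3: insert wkp at [0, 5, 7, 34] -> counters=[1,0,0,0,0,1,0,1,0,0,1,0,0,0,1,2,0,0,0,0,1,0,0,0,0,0,0,1,1,0,1,0,0,0,1,0,0,0,0,0,0,0]
Step 4: insert b at [5, 6, 22, 34] -> counters=[1,0,0,0,0,2,1,1,0,0,1,0,0,0,1,2,0,0,0,0,1,0,1,0,0,0,0,1,1,0,1,0,0,0,2,0,0,0,0,0,0,0]
Step 5: insert nd at [1, 28, 32, 34] -> counters=[1,1,0,0,0,2,1,1,0,0,1,0,0,0,1,2,0,0,0,0,1,0,1,0,0,0,0,1,2,0,1,0,1,0,3,0,0,0,0,0,0,0]
Step 6: insert f at [17, 21, 34, 39] -> counters=[1,1,0,0,0,2,1,1,0,0,1,0,0,0,1,2,0,1,0,0,1,1,1,0,0,0,0,1,2,0,1,0,1,0,4,0,0,0,0,1,0,0]
Step 7: insert g at [12, 14, 16, 40] -> counters=[1,1,0,0,0,2,1,1,0,0,1,0,1,0,2,2,1,1,0,0,1,1,1,0,0,0,0,1,2,0,1,0,1,0,4,0,0,0,0,1,1,0]
Step 8: insert ie at [3, 16, 22, 33] -> counters=[1,1,0,1,0,2,1,1,0,0,1,0,1,0,2,2,2,1,0,0,1,1,2,0,0,0,0,1,2,0,1,0,1,1,4,0,0,0,0,1,1,0]
Step 9: insert nd at [1, 28, 32, 34] -> counters=[1,2,0,1,0,2,1,1,0,0,1,0,1,0,2,2,2,1,0,0,1,1,2,0,0,0,0,1,3,0,1,0,2,1,5,0,0,0,0,1,1,0]
Query fjs: check counters[8]=0 counters[18]=0 counters[25]=0 counters[35]=0 -> no

Answer: no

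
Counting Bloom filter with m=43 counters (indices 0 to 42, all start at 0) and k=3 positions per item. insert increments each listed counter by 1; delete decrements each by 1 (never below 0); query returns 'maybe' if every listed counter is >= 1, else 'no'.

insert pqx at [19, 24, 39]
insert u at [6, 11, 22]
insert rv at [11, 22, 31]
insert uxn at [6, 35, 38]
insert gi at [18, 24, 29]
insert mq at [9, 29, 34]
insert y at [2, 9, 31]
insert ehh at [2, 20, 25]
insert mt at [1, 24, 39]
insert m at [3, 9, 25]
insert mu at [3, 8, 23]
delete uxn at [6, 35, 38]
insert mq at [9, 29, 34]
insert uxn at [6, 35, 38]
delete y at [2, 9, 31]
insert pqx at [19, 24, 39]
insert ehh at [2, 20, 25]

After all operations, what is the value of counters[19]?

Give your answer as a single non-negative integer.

Answer: 2

Derivation:
Step 1: insert pqx at [19, 24, 39] -> counters=[0,0,0,0,0,0,0,0,0,0,0,0,0,0,0,0,0,0,0,1,0,0,0,0,1,0,0,0,0,0,0,0,0,0,0,0,0,0,0,1,0,0,0]
Step 2: insert u at [6, 11, 22] -> counters=[0,0,0,0,0,0,1,0,0,0,0,1,0,0,0,0,0,0,0,1,0,0,1,0,1,0,0,0,0,0,0,0,0,0,0,0,0,0,0,1,0,0,0]
Step 3: insert rv at [11, 22, 31] -> counters=[0,0,0,0,0,0,1,0,0,0,0,2,0,0,0,0,0,0,0,1,0,0,2,0,1,0,0,0,0,0,0,1,0,0,0,0,0,0,0,1,0,0,0]
Step 4: insert uxn at [6, 35, 38] -> counters=[0,0,0,0,0,0,2,0,0,0,0,2,0,0,0,0,0,0,0,1,0,0,2,0,1,0,0,0,0,0,0,1,0,0,0,1,0,0,1,1,0,0,0]
Step 5: insert gi at [18, 24, 29] -> counters=[0,0,0,0,0,0,2,0,0,0,0,2,0,0,0,0,0,0,1,1,0,0,2,0,2,0,0,0,0,1,0,1,0,0,0,1,0,0,1,1,0,0,0]
Step 6: insert mq at [9, 29, 34] -> counters=[0,0,0,0,0,0,2,0,0,1,0,2,0,0,0,0,0,0,1,1,0,0,2,0,2,0,0,0,0,2,0,1,0,0,1,1,0,0,1,1,0,0,0]
Step 7: insert y at [2, 9, 31] -> counters=[0,0,1,0,0,0,2,0,0,2,0,2,0,0,0,0,0,0,1,1,0,0,2,0,2,0,0,0,0,2,0,2,0,0,1,1,0,0,1,1,0,0,0]
Step 8: insert ehh at [2, 20, 25] -> counters=[0,0,2,0,0,0,2,0,0,2,0,2,0,0,0,0,0,0,1,1,1,0,2,0,2,1,0,0,0,2,0,2,0,0,1,1,0,0,1,1,0,0,0]
Step 9: insert mt at [1, 24, 39] -> counters=[0,1,2,0,0,0,2,0,0,2,0,2,0,0,0,0,0,0,1,1,1,0,2,0,3,1,0,0,0,2,0,2,0,0,1,1,0,0,1,2,0,0,0]
Step 10: insert m at [3, 9, 25] -> counters=[0,1,2,1,0,0,2,0,0,3,0,2,0,0,0,0,0,0,1,1,1,0,2,0,3,2,0,0,0,2,0,2,0,0,1,1,0,0,1,2,0,0,0]
Step 11: insert mu at [3, 8, 23] -> counters=[0,1,2,2,0,0,2,0,1,3,0,2,0,0,0,0,0,0,1,1,1,0,2,1,3,2,0,0,0,2,0,2,0,0,1,1,0,0,1,2,0,0,0]
Step 12: delete uxn at [6, 35, 38] -> counters=[0,1,2,2,0,0,1,0,1,3,0,2,0,0,0,0,0,0,1,1,1,0,2,1,3,2,0,0,0,2,0,2,0,0,1,0,0,0,0,2,0,0,0]
Step 13: insert mq at [9, 29, 34] -> counters=[0,1,2,2,0,0,1,0,1,4,0,2,0,0,0,0,0,0,1,1,1,0,2,1,3,2,0,0,0,3,0,2,0,0,2,0,0,0,0,2,0,0,0]
Step 14: insert uxn at [6, 35, 38] -> counters=[0,1,2,2,0,0,2,0,1,4,0,2,0,0,0,0,0,0,1,1,1,0,2,1,3,2,0,0,0,3,0,2,0,0,2,1,0,0,1,2,0,0,0]
Step 15: delete y at [2, 9, 31] -> counters=[0,1,1,2,0,0,2,0,1,3,0,2,0,0,0,0,0,0,1,1,1,0,2,1,3,2,0,0,0,3,0,1,0,0,2,1,0,0,1,2,0,0,0]
Step 16: insert pqx at [19, 24, 39] -> counters=[0,1,1,2,0,0,2,0,1,3,0,2,0,0,0,0,0,0,1,2,1,0,2,1,4,2,0,0,0,3,0,1,0,0,2,1,0,0,1,3,0,0,0]
Step 17: insert ehh at [2, 20, 25] -> counters=[0,1,2,2,0,0,2,0,1,3,0,2,0,0,0,0,0,0,1,2,2,0,2,1,4,3,0,0,0,3,0,1,0,0,2,1,0,0,1,3,0,0,0]
Final counters=[0,1,2,2,0,0,2,0,1,3,0,2,0,0,0,0,0,0,1,2,2,0,2,1,4,3,0,0,0,3,0,1,0,0,2,1,0,0,1,3,0,0,0] -> counters[19]=2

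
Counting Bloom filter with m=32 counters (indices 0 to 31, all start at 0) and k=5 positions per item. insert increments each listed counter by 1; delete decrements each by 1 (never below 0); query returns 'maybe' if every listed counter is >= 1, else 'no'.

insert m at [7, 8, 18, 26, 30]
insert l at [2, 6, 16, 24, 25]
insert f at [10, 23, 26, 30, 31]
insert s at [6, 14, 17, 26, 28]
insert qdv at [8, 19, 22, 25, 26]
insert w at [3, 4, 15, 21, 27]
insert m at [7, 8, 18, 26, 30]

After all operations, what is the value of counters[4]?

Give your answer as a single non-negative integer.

Step 1: insert m at [7, 8, 18, 26, 30] -> counters=[0,0,0,0,0,0,0,1,1,0,0,0,0,0,0,0,0,0,1,0,0,0,0,0,0,0,1,0,0,0,1,0]
Step 2: insert l at [2, 6, 16, 24, 25] -> counters=[0,0,1,0,0,0,1,1,1,0,0,0,0,0,0,0,1,0,1,0,0,0,0,0,1,1,1,0,0,0,1,0]
Step 3: insert f at [10, 23, 26, 30, 31] -> counters=[0,0,1,0,0,0,1,1,1,0,1,0,0,0,0,0,1,0,1,0,0,0,0,1,1,1,2,0,0,0,2,1]
Step 4: insert s at [6, 14, 17, 26, 28] -> counters=[0,0,1,0,0,0,2,1,1,0,1,0,0,0,1,0,1,1,1,0,0,0,0,1,1,1,3,0,1,0,2,1]
Step 5: insert qdv at [8, 19, 22, 25, 26] -> counters=[0,0,1,0,0,0,2,1,2,0,1,0,0,0,1,0,1,1,1,1,0,0,1,1,1,2,4,0,1,0,2,1]
Step 6: insert w at [3, 4, 15, 21, 27] -> counters=[0,0,1,1,1,0,2,1,2,0,1,0,0,0,1,1,1,1,1,1,0,1,1,1,1,2,4,1,1,0,2,1]
Step 7: insert m at [7, 8, 18, 26, 30] -> counters=[0,0,1,1,1,0,2,2,3,0,1,0,0,0,1,1,1,1,2,1,0,1,1,1,1,2,5,1,1,0,3,1]
Final counters=[0,0,1,1,1,0,2,2,3,0,1,0,0,0,1,1,1,1,2,1,0,1,1,1,1,2,5,1,1,0,3,1] -> counters[4]=1

Answer: 1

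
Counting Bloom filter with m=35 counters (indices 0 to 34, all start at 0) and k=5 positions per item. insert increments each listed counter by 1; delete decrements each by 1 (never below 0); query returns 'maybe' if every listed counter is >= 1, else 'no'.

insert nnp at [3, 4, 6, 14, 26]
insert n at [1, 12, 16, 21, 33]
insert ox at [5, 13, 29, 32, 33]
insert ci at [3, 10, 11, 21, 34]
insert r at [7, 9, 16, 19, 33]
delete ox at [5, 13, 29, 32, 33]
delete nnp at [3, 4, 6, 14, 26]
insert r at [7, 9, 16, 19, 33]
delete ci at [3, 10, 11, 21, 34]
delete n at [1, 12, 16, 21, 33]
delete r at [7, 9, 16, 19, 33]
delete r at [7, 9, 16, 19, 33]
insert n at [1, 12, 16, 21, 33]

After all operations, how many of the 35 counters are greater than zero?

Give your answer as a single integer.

Step 1: insert nnp at [3, 4, 6, 14, 26] -> counters=[0,0,0,1,1,0,1,0,0,0,0,0,0,0,1,0,0,0,0,0,0,0,0,0,0,0,1,0,0,0,0,0,0,0,0]
Step 2: insert n at [1, 12, 16, 21, 33] -> counters=[0,1,0,1,1,0,1,0,0,0,0,0,1,0,1,0,1,0,0,0,0,1,0,0,0,0,1,0,0,0,0,0,0,1,0]
Step 3: insert ox at [5, 13, 29, 32, 33] -> counters=[0,1,0,1,1,1,1,0,0,0,0,0,1,1,1,0,1,0,0,0,0,1,0,0,0,0,1,0,0,1,0,0,1,2,0]
Step 4: insert ci at [3, 10, 11, 21, 34] -> counters=[0,1,0,2,1,1,1,0,0,0,1,1,1,1,1,0,1,0,0,0,0,2,0,0,0,0,1,0,0,1,0,0,1,2,1]
Step 5: insert r at [7, 9, 16, 19, 33] -> counters=[0,1,0,2,1,1,1,1,0,1,1,1,1,1,1,0,2,0,0,1,0,2,0,0,0,0,1,0,0,1,0,0,1,3,1]
Step 6: delete ox at [5, 13, 29, 32, 33] -> counters=[0,1,0,2,1,0,1,1,0,1,1,1,1,0,1,0,2,0,0,1,0,2,0,0,0,0,1,0,0,0,0,0,0,2,1]
Step 7: delete nnp at [3, 4, 6, 14, 26] -> counters=[0,1,0,1,0,0,0,1,0,1,1,1,1,0,0,0,2,0,0,1,0,2,0,0,0,0,0,0,0,0,0,0,0,2,1]
Step 8: insert r at [7, 9, 16, 19, 33] -> counters=[0,1,0,1,0,0,0,2,0,2,1,1,1,0,0,0,3,0,0,2,0,2,0,0,0,0,0,0,0,0,0,0,0,3,1]
Step 9: delete ci at [3, 10, 11, 21, 34] -> counters=[0,1,0,0,0,0,0,2,0,2,0,0,1,0,0,0,3,0,0,2,0,1,0,0,0,0,0,0,0,0,0,0,0,3,0]
Step 10: delete n at [1, 12, 16, 21, 33] -> counters=[0,0,0,0,0,0,0,2,0,2,0,0,0,0,0,0,2,0,0,2,0,0,0,0,0,0,0,0,0,0,0,0,0,2,0]
Step 11: delete r at [7, 9, 16, 19, 33] -> counters=[0,0,0,0,0,0,0,1,0,1,0,0,0,0,0,0,1,0,0,1,0,0,0,0,0,0,0,0,0,0,0,0,0,1,0]
Step 12: delete r at [7, 9, 16, 19, 33] -> counters=[0,0,0,0,0,0,0,0,0,0,0,0,0,0,0,0,0,0,0,0,0,0,0,0,0,0,0,0,0,0,0,0,0,0,0]
Step 13: insert n at [1, 12, 16, 21, 33] -> counters=[0,1,0,0,0,0,0,0,0,0,0,0,1,0,0,0,1,0,0,0,0,1,0,0,0,0,0,0,0,0,0,0,0,1,0]
Final counters=[0,1,0,0,0,0,0,0,0,0,0,0,1,0,0,0,1,0,0,0,0,1,0,0,0,0,0,0,0,0,0,0,0,1,0] -> 5 nonzero

Answer: 5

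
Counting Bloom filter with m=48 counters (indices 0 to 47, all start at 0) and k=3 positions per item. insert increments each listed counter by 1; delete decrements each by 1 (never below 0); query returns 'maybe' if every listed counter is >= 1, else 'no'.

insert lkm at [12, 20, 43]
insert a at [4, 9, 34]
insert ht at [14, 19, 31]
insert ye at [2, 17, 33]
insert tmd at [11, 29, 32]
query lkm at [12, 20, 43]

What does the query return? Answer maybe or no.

Step 1: insert lkm at [12, 20, 43] -> counters=[0,0,0,0,0,0,0,0,0,0,0,0,1,0,0,0,0,0,0,0,1,0,0,0,0,0,0,0,0,0,0,0,0,0,0,0,0,0,0,0,0,0,0,1,0,0,0,0]
Step 2: insert a at [4, 9, 34] -> counters=[0,0,0,0,1,0,0,0,0,1,0,0,1,0,0,0,0,0,0,0,1,0,0,0,0,0,0,0,0,0,0,0,0,0,1,0,0,0,0,0,0,0,0,1,0,0,0,0]
Step 3: insert ht at [14, 19, 31] -> counters=[0,0,0,0,1,0,0,0,0,1,0,0,1,0,1,0,0,0,0,1,1,0,0,0,0,0,0,0,0,0,0,1,0,0,1,0,0,0,0,0,0,0,0,1,0,0,0,0]
Step 4: insert ye at [2, 17, 33] -> counters=[0,0,1,0,1,0,0,0,0,1,0,0,1,0,1,0,0,1,0,1,1,0,0,0,0,0,0,0,0,0,0,1,0,1,1,0,0,0,0,0,0,0,0,1,0,0,0,0]
Step 5: insert tmd at [11, 29, 32] -> counters=[0,0,1,0,1,0,0,0,0,1,0,1,1,0,1,0,0,1,0,1,1,0,0,0,0,0,0,0,0,1,0,1,1,1,1,0,0,0,0,0,0,0,0,1,0,0,0,0]
Query lkm: check counters[12]=1 counters[20]=1 counters[43]=1 -> maybe

Answer: maybe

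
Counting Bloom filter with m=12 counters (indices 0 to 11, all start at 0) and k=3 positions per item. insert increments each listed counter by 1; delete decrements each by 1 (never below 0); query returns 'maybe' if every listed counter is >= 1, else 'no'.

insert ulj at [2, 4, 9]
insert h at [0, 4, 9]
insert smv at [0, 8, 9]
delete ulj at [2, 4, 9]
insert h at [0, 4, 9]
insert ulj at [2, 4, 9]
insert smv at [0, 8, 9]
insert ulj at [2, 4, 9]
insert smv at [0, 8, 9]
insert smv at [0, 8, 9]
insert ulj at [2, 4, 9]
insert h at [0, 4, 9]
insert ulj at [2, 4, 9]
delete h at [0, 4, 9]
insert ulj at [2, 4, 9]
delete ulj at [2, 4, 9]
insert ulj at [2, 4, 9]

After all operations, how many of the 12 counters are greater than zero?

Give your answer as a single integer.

Answer: 5

Derivation:
Step 1: insert ulj at [2, 4, 9] -> counters=[0,0,1,0,1,0,0,0,0,1,0,0]
Step 2: insert h at [0, 4, 9] -> counters=[1,0,1,0,2,0,0,0,0,2,0,0]
Step 3: insert smv at [0, 8, 9] -> counters=[2,0,1,0,2,0,0,0,1,3,0,0]
Step 4: delete ulj at [2, 4, 9] -> counters=[2,0,0,0,1,0,0,0,1,2,0,0]
Step 5: insert h at [0, 4, 9] -> counters=[3,0,0,0,2,0,0,0,1,3,0,0]
Step 6: insert ulj at [2, 4, 9] -> counters=[3,0,1,0,3,0,0,0,1,4,0,0]
Step 7: insert smv at [0, 8, 9] -> counters=[4,0,1,0,3,0,0,0,2,5,0,0]
Step 8: insert ulj at [2, 4, 9] -> counters=[4,0,2,0,4,0,0,0,2,6,0,0]
Step 9: insert smv at [0, 8, 9] -> counters=[5,0,2,0,4,0,0,0,3,7,0,0]
Step 10: insert smv at [0, 8, 9] -> counters=[6,0,2,0,4,0,0,0,4,8,0,0]
Step 11: insert ulj at [2, 4, 9] -> counters=[6,0,3,0,5,0,0,0,4,9,0,0]
Step 12: insert h at [0, 4, 9] -> counters=[7,0,3,0,6,0,0,0,4,10,0,0]
Step 13: insert ulj at [2, 4, 9] -> counters=[7,0,4,0,7,0,0,0,4,11,0,0]
Step 14: delete h at [0, 4, 9] -> counters=[6,0,4,0,6,0,0,0,4,10,0,0]
Step 15: insert ulj at [2, 4, 9] -> counters=[6,0,5,0,7,0,0,0,4,11,0,0]
Step 16: delete ulj at [2, 4, 9] -> counters=[6,0,4,0,6,0,0,0,4,10,0,0]
Step 17: insert ulj at [2, 4, 9] -> counters=[6,0,5,0,7,0,0,0,4,11,0,0]
Final counters=[6,0,5,0,7,0,0,0,4,11,0,0] -> 5 nonzero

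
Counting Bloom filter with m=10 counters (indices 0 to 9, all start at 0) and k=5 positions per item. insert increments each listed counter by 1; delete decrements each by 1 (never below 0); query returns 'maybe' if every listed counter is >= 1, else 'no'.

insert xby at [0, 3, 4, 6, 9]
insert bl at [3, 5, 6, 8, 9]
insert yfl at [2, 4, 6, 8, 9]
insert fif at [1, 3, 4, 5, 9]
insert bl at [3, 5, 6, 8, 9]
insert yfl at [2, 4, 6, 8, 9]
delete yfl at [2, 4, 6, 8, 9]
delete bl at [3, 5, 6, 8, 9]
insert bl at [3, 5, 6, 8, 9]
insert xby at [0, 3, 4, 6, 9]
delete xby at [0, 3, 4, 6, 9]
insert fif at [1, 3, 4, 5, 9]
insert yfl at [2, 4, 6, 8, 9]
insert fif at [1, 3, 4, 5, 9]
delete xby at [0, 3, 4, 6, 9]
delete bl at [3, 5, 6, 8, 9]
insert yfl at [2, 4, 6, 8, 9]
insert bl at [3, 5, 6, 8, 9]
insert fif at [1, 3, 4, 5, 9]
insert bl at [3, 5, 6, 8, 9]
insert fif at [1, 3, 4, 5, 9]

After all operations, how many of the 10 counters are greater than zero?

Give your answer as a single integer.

Step 1: insert xby at [0, 3, 4, 6, 9] -> counters=[1,0,0,1,1,0,1,0,0,1]
Step 2: insert bl at [3, 5, 6, 8, 9] -> counters=[1,0,0,2,1,1,2,0,1,2]
Step 3: insert yfl at [2, 4, 6, 8, 9] -> counters=[1,0,1,2,2,1,3,0,2,3]
Step 4: insert fif at [1, 3, 4, 5, 9] -> counters=[1,1,1,3,3,2,3,0,2,4]
Step 5: insert bl at [3, 5, 6, 8, 9] -> counters=[1,1,1,4,3,3,4,0,3,5]
Step 6: insert yfl at [2, 4, 6, 8, 9] -> counters=[1,1,2,4,4,3,5,0,4,6]
Step 7: delete yfl at [2, 4, 6, 8, 9] -> counters=[1,1,1,4,3,3,4,0,3,5]
Step 8: delete bl at [3, 5, 6, 8, 9] -> counters=[1,1,1,3,3,2,3,0,2,4]
Step 9: insert bl at [3, 5, 6, 8, 9] -> counters=[1,1,1,4,3,3,4,0,3,5]
Step 10: insert xby at [0, 3, 4, 6, 9] -> counters=[2,1,1,5,4,3,5,0,3,6]
Step 11: delete xby at [0, 3, 4, 6, 9] -> counters=[1,1,1,4,3,3,4,0,3,5]
Step 12: insert fif at [1, 3, 4, 5, 9] -> counters=[1,2,1,5,4,4,4,0,3,6]
Step 13: insert yfl at [2, 4, 6, 8, 9] -> counters=[1,2,2,5,5,4,5,0,4,7]
Step 14: insert fif at [1, 3, 4, 5, 9] -> counters=[1,3,2,6,6,5,5,0,4,8]
Step 15: delete xby at [0, 3, 4, 6, 9] -> counters=[0,3,2,5,5,5,4,0,4,7]
Step 16: delete bl at [3, 5, 6, 8, 9] -> counters=[0,3,2,4,5,4,3,0,3,6]
Step 17: insert yfl at [2, 4, 6, 8, 9] -> counters=[0,3,3,4,6,4,4,0,4,7]
Step 18: insert bl at [3, 5, 6, 8, 9] -> counters=[0,3,3,5,6,5,5,0,5,8]
Step 19: insert fif at [1, 3, 4, 5, 9] -> counters=[0,4,3,6,7,6,5,0,5,9]
Step 20: insert bl at [3, 5, 6, 8, 9] -> counters=[0,4,3,7,7,7,6,0,6,10]
Step 21: insert fif at [1, 3, 4, 5, 9] -> counters=[0,5,3,8,8,8,6,0,6,11]
Final counters=[0,5,3,8,8,8,6,0,6,11] -> 8 nonzero

Answer: 8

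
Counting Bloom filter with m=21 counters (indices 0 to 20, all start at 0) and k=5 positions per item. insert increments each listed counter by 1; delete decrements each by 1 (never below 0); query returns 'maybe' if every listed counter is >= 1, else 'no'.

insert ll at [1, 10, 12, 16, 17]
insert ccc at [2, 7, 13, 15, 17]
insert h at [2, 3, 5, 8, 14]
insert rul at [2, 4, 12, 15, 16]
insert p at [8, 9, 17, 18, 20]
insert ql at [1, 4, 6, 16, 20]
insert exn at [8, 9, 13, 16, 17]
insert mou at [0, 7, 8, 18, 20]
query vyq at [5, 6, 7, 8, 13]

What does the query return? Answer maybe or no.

Answer: maybe

Derivation:
Step 1: insert ll at [1, 10, 12, 16, 17] -> counters=[0,1,0,0,0,0,0,0,0,0,1,0,1,0,0,0,1,1,0,0,0]
Step 2: insert ccc at [2, 7, 13, 15, 17] -> counters=[0,1,1,0,0,0,0,1,0,0,1,0,1,1,0,1,1,2,0,0,0]
Step 3: insert h at [2, 3, 5, 8, 14] -> counters=[0,1,2,1,0,1,0,1,1,0,1,0,1,1,1,1,1,2,0,0,0]
Step 4: insert rul at [2, 4, 12, 15, 16] -> counters=[0,1,3,1,1,1,0,1,1,0,1,0,2,1,1,2,2,2,0,0,0]
Step 5: insert p at [8, 9, 17, 18, 20] -> counters=[0,1,3,1,1,1,0,1,2,1,1,0,2,1,1,2,2,3,1,0,1]
Step 6: insert ql at [1, 4, 6, 16, 20] -> counters=[0,2,3,1,2,1,1,1,2,1,1,0,2,1,1,2,3,3,1,0,2]
Step 7: insert exn at [8, 9, 13, 16, 17] -> counters=[0,2,3,1,2,1,1,1,3,2,1,0,2,2,1,2,4,4,1,0,2]
Step 8: insert mou at [0, 7, 8, 18, 20] -> counters=[1,2,3,1,2,1,1,2,4,2,1,0,2,2,1,2,4,4,2,0,3]
Query vyq: check counters[5]=1 counters[6]=1 counters[7]=2 counters[8]=4 counters[13]=2 -> maybe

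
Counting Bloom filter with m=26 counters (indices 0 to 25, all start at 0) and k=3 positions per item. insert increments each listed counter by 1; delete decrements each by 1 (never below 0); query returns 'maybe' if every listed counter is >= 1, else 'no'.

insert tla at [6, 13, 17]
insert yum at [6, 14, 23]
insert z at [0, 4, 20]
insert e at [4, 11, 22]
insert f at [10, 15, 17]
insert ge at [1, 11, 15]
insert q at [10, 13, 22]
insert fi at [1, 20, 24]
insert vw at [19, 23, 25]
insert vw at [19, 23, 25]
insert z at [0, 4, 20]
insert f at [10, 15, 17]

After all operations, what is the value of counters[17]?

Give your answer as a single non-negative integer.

Answer: 3

Derivation:
Step 1: insert tla at [6, 13, 17] -> counters=[0,0,0,0,0,0,1,0,0,0,0,0,0,1,0,0,0,1,0,0,0,0,0,0,0,0]
Step 2: insert yum at [6, 14, 23] -> counters=[0,0,0,0,0,0,2,0,0,0,0,0,0,1,1,0,0,1,0,0,0,0,0,1,0,0]
Step 3: insert z at [0, 4, 20] -> counters=[1,0,0,0,1,0,2,0,0,0,0,0,0,1,1,0,0,1,0,0,1,0,0,1,0,0]
Step 4: insert e at [4, 11, 22] -> counters=[1,0,0,0,2,0,2,0,0,0,0,1,0,1,1,0,0,1,0,0,1,0,1,1,0,0]
Step 5: insert f at [10, 15, 17] -> counters=[1,0,0,0,2,0,2,0,0,0,1,1,0,1,1,1,0,2,0,0,1,0,1,1,0,0]
Step 6: insert ge at [1, 11, 15] -> counters=[1,1,0,0,2,0,2,0,0,0,1,2,0,1,1,2,0,2,0,0,1,0,1,1,0,0]
Step 7: insert q at [10, 13, 22] -> counters=[1,1,0,0,2,0,2,0,0,0,2,2,0,2,1,2,0,2,0,0,1,0,2,1,0,0]
Step 8: insert fi at [1, 20, 24] -> counters=[1,2,0,0,2,0,2,0,0,0,2,2,0,2,1,2,0,2,0,0,2,0,2,1,1,0]
Step 9: insert vw at [19, 23, 25] -> counters=[1,2,0,0,2,0,2,0,0,0,2,2,0,2,1,2,0,2,0,1,2,0,2,2,1,1]
Step 10: insert vw at [19, 23, 25] -> counters=[1,2,0,0,2,0,2,0,0,0,2,2,0,2,1,2,0,2,0,2,2,0,2,3,1,2]
Step 11: insert z at [0, 4, 20] -> counters=[2,2,0,0,3,0,2,0,0,0,2,2,0,2,1,2,0,2,0,2,3,0,2,3,1,2]
Step 12: insert f at [10, 15, 17] -> counters=[2,2,0,0,3,0,2,0,0,0,3,2,0,2,1,3,0,3,0,2,3,0,2,3,1,2]
Final counters=[2,2,0,0,3,0,2,0,0,0,3,2,0,2,1,3,0,3,0,2,3,0,2,3,1,2] -> counters[17]=3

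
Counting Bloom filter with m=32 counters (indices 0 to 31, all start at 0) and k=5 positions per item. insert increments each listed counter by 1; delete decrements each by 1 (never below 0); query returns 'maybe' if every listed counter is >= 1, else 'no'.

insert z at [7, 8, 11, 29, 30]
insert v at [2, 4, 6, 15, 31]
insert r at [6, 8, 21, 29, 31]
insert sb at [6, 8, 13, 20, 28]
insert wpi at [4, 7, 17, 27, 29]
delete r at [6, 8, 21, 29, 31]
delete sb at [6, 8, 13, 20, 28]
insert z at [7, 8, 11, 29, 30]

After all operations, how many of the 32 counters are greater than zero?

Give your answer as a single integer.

Answer: 12

Derivation:
Step 1: insert z at [7, 8, 11, 29, 30] -> counters=[0,0,0,0,0,0,0,1,1,0,0,1,0,0,0,0,0,0,0,0,0,0,0,0,0,0,0,0,0,1,1,0]
Step 2: insert v at [2, 4, 6, 15, 31] -> counters=[0,0,1,0,1,0,1,1,1,0,0,1,0,0,0,1,0,0,0,0,0,0,0,0,0,0,0,0,0,1,1,1]
Step 3: insert r at [6, 8, 21, 29, 31] -> counters=[0,0,1,0,1,0,2,1,2,0,0,1,0,0,0,1,0,0,0,0,0,1,0,0,0,0,0,0,0,2,1,2]
Step 4: insert sb at [6, 8, 13, 20, 28] -> counters=[0,0,1,0,1,0,3,1,3,0,0,1,0,1,0,1,0,0,0,0,1,1,0,0,0,0,0,0,1,2,1,2]
Step 5: insert wpi at [4, 7, 17, 27, 29] -> counters=[0,0,1,0,2,0,3,2,3,0,0,1,0,1,0,1,0,1,0,0,1,1,0,0,0,0,0,1,1,3,1,2]
Step 6: delete r at [6, 8, 21, 29, 31] -> counters=[0,0,1,0,2,0,2,2,2,0,0,1,0,1,0,1,0,1,0,0,1,0,0,0,0,0,0,1,1,2,1,1]
Step 7: delete sb at [6, 8, 13, 20, 28] -> counters=[0,0,1,0,2,0,1,2,1,0,0,1,0,0,0,1,0,1,0,0,0,0,0,0,0,0,0,1,0,2,1,1]
Step 8: insert z at [7, 8, 11, 29, 30] -> counters=[0,0,1,0,2,0,1,3,2,0,0,2,0,0,0,1,0,1,0,0,0,0,0,0,0,0,0,1,0,3,2,1]
Final counters=[0,0,1,0,2,0,1,3,2,0,0,2,0,0,0,1,0,1,0,0,0,0,0,0,0,0,0,1,0,3,2,1] -> 12 nonzero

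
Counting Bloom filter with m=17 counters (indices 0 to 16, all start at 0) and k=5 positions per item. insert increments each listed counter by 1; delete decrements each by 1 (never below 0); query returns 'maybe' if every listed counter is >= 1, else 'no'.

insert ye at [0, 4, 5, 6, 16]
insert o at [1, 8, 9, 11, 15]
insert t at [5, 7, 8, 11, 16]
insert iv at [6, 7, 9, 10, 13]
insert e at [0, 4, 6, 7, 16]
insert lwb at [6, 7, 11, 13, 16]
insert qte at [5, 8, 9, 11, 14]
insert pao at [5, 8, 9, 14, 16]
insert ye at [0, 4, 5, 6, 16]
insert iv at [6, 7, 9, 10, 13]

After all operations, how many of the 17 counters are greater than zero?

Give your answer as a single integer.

Step 1: insert ye at [0, 4, 5, 6, 16] -> counters=[1,0,0,0,1,1,1,0,0,0,0,0,0,0,0,0,1]
Step 2: insert o at [1, 8, 9, 11, 15] -> counters=[1,1,0,0,1,1,1,0,1,1,0,1,0,0,0,1,1]
Step 3: insert t at [5, 7, 8, 11, 16] -> counters=[1,1,0,0,1,2,1,1,2,1,0,2,0,0,0,1,2]
Step 4: insert iv at [6, 7, 9, 10, 13] -> counters=[1,1,0,0,1,2,2,2,2,2,1,2,0,1,0,1,2]
Step 5: insert e at [0, 4, 6, 7, 16] -> counters=[2,1,0,0,2,2,3,3,2,2,1,2,0,1,0,1,3]
Step 6: insert lwb at [6, 7, 11, 13, 16] -> counters=[2,1,0,0,2,2,4,4,2,2,1,3,0,2,0,1,4]
Step 7: insert qte at [5, 8, 9, 11, 14] -> counters=[2,1,0,0,2,3,4,4,3,3,1,4,0,2,1,1,4]
Step 8: insert pao at [5, 8, 9, 14, 16] -> counters=[2,1,0,0,2,4,4,4,4,4,1,4,0,2,2,1,5]
Step 9: insert ye at [0, 4, 5, 6, 16] -> counters=[3,1,0,0,3,5,5,4,4,4,1,4,0,2,2,1,6]
Step 10: insert iv at [6, 7, 9, 10, 13] -> counters=[3,1,0,0,3,5,6,5,4,5,2,4,0,3,2,1,6]
Final counters=[3,1,0,0,3,5,6,5,4,5,2,4,0,3,2,1,6] -> 14 nonzero

Answer: 14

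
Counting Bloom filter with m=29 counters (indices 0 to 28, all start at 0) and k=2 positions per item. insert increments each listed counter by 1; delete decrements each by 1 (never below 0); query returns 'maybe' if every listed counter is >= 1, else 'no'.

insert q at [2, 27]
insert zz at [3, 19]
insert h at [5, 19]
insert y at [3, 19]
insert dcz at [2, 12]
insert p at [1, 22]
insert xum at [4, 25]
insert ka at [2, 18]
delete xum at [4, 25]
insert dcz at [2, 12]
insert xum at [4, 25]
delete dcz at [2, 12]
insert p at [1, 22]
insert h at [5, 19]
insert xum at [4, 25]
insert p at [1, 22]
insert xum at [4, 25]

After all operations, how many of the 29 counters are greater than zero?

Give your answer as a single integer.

Step 1: insert q at [2, 27] -> counters=[0,0,1,0,0,0,0,0,0,0,0,0,0,0,0,0,0,0,0,0,0,0,0,0,0,0,0,1,0]
Step 2: insert zz at [3, 19] -> counters=[0,0,1,1,0,0,0,0,0,0,0,0,0,0,0,0,0,0,0,1,0,0,0,0,0,0,0,1,0]
Step 3: insert h at [5, 19] -> counters=[0,0,1,1,0,1,0,0,0,0,0,0,0,0,0,0,0,0,0,2,0,0,0,0,0,0,0,1,0]
Step 4: insert y at [3, 19] -> counters=[0,0,1,2,0,1,0,0,0,0,0,0,0,0,0,0,0,0,0,3,0,0,0,0,0,0,0,1,0]
Step 5: insert dcz at [2, 12] -> counters=[0,0,2,2,0,1,0,0,0,0,0,0,1,0,0,0,0,0,0,3,0,0,0,0,0,0,0,1,0]
Step 6: insert p at [1, 22] -> counters=[0,1,2,2,0,1,0,0,0,0,0,0,1,0,0,0,0,0,0,3,0,0,1,0,0,0,0,1,0]
Step 7: insert xum at [4, 25] -> counters=[0,1,2,2,1,1,0,0,0,0,0,0,1,0,0,0,0,0,0,3,0,0,1,0,0,1,0,1,0]
Step 8: insert ka at [2, 18] -> counters=[0,1,3,2,1,1,0,0,0,0,0,0,1,0,0,0,0,0,1,3,0,0,1,0,0,1,0,1,0]
Step 9: delete xum at [4, 25] -> counters=[0,1,3,2,0,1,0,0,0,0,0,0,1,0,0,0,0,0,1,3,0,0,1,0,0,0,0,1,0]
Step 10: insert dcz at [2, 12] -> counters=[0,1,4,2,0,1,0,0,0,0,0,0,2,0,0,0,0,0,1,3,0,0,1,0,0,0,0,1,0]
Step 11: insert xum at [4, 25] -> counters=[0,1,4,2,1,1,0,0,0,0,0,0,2,0,0,0,0,0,1,3,0,0,1,0,0,1,0,1,0]
Step 12: delete dcz at [2, 12] -> counters=[0,1,3,2,1,1,0,0,0,0,0,0,1,0,0,0,0,0,1,3,0,0,1,0,0,1,0,1,0]
Step 13: insert p at [1, 22] -> counters=[0,2,3,2,1,1,0,0,0,0,0,0,1,0,0,0,0,0,1,3,0,0,2,0,0,1,0,1,0]
Step 14: insert h at [5, 19] -> counters=[0,2,3,2,1,2,0,0,0,0,0,0,1,0,0,0,0,0,1,4,0,0,2,0,0,1,0,1,0]
Step 15: insert xum at [4, 25] -> counters=[0,2,3,2,2,2,0,0,0,0,0,0,1,0,0,0,0,0,1,4,0,0,2,0,0,2,0,1,0]
Step 16: insert p at [1, 22] -> counters=[0,3,3,2,2,2,0,0,0,0,0,0,1,0,0,0,0,0,1,4,0,0,3,0,0,2,0,1,0]
Step 17: insert xum at [4, 25] -> counters=[0,3,3,2,3,2,0,0,0,0,0,0,1,0,0,0,0,0,1,4,0,0,3,0,0,3,0,1,0]
Final counters=[0,3,3,2,3,2,0,0,0,0,0,0,1,0,0,0,0,0,1,4,0,0,3,0,0,3,0,1,0] -> 11 nonzero

Answer: 11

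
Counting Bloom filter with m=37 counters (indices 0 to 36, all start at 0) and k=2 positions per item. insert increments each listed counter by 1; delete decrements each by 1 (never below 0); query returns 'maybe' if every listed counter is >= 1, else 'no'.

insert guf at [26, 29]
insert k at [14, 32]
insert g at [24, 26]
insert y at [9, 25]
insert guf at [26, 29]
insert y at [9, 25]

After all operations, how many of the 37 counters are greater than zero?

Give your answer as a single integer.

Step 1: insert guf at [26, 29] -> counters=[0,0,0,0,0,0,0,0,0,0,0,0,0,0,0,0,0,0,0,0,0,0,0,0,0,0,1,0,0,1,0,0,0,0,0,0,0]
Step 2: insert k at [14, 32] -> counters=[0,0,0,0,0,0,0,0,0,0,0,0,0,0,1,0,0,0,0,0,0,0,0,0,0,0,1,0,0,1,0,0,1,0,0,0,0]
Step 3: insert g at [24, 26] -> counters=[0,0,0,0,0,0,0,0,0,0,0,0,0,0,1,0,0,0,0,0,0,0,0,0,1,0,2,0,0,1,0,0,1,0,0,0,0]
Step 4: insert y at [9, 25] -> counters=[0,0,0,0,0,0,0,0,0,1,0,0,0,0,1,0,0,0,0,0,0,0,0,0,1,1,2,0,0,1,0,0,1,0,0,0,0]
Step 5: insert guf at [26, 29] -> counters=[0,0,0,0,0,0,0,0,0,1,0,0,0,0,1,0,0,0,0,0,0,0,0,0,1,1,3,0,0,2,0,0,1,0,0,0,0]
Step 6: insert y at [9, 25] -> counters=[0,0,0,0,0,0,0,0,0,2,0,0,0,0,1,0,0,0,0,0,0,0,0,0,1,2,3,0,0,2,0,0,1,0,0,0,0]
Final counters=[0,0,0,0,0,0,0,0,0,2,0,0,0,0,1,0,0,0,0,0,0,0,0,0,1,2,3,0,0,2,0,0,1,0,0,0,0] -> 7 nonzero

Answer: 7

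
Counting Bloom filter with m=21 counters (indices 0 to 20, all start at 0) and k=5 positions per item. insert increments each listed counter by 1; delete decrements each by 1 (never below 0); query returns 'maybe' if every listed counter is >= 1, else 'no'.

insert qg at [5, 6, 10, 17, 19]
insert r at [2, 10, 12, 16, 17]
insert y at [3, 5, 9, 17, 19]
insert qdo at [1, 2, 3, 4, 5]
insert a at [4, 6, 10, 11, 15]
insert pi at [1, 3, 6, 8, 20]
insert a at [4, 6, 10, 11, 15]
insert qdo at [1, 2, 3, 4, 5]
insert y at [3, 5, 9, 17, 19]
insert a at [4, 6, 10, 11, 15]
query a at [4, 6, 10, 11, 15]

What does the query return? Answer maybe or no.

Step 1: insert qg at [5, 6, 10, 17, 19] -> counters=[0,0,0,0,0,1,1,0,0,0,1,0,0,0,0,0,0,1,0,1,0]
Step 2: insert r at [2, 10, 12, 16, 17] -> counters=[0,0,1,0,0,1,1,0,0,0,2,0,1,0,0,0,1,2,0,1,0]
Step 3: insert y at [3, 5, 9, 17, 19] -> counters=[0,0,1,1,0,2,1,0,0,1,2,0,1,0,0,0,1,3,0,2,0]
Step 4: insert qdo at [1, 2, 3, 4, 5] -> counters=[0,1,2,2,1,3,1,0,0,1,2,0,1,0,0,0,1,3,0,2,0]
Step 5: insert a at [4, 6, 10, 11, 15] -> counters=[0,1,2,2,2,3,2,0,0,1,3,1,1,0,0,1,1,3,0,2,0]
Step 6: insert pi at [1, 3, 6, 8, 20] -> counters=[0,2,2,3,2,3,3,0,1,1,3,1,1,0,0,1,1,3,0,2,1]
Step 7: insert a at [4, 6, 10, 11, 15] -> counters=[0,2,2,3,3,3,4,0,1,1,4,2,1,0,0,2,1,3,0,2,1]
Step 8: insert qdo at [1, 2, 3, 4, 5] -> counters=[0,3,3,4,4,4,4,0,1,1,4,2,1,0,0,2,1,3,0,2,1]
Step 9: insert y at [3, 5, 9, 17, 19] -> counters=[0,3,3,5,4,5,4,0,1,2,4,2,1,0,0,2,1,4,0,3,1]
Step 10: insert a at [4, 6, 10, 11, 15] -> counters=[0,3,3,5,5,5,5,0,1,2,5,3,1,0,0,3,1,4,0,3,1]
Query a: check counters[4]=5 counters[6]=5 counters[10]=5 counters[11]=3 counters[15]=3 -> maybe

Answer: maybe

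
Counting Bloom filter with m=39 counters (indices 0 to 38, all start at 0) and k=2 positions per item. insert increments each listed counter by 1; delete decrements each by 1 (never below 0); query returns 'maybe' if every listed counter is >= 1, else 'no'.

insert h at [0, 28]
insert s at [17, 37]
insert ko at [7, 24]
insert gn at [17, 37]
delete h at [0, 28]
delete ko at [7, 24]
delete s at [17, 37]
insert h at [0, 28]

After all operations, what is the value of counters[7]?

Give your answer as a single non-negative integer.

Step 1: insert h at [0, 28] -> counters=[1,0,0,0,0,0,0,0,0,0,0,0,0,0,0,0,0,0,0,0,0,0,0,0,0,0,0,0,1,0,0,0,0,0,0,0,0,0,0]
Step 2: insert s at [17, 37] -> counters=[1,0,0,0,0,0,0,0,0,0,0,0,0,0,0,0,0,1,0,0,0,0,0,0,0,0,0,0,1,0,0,0,0,0,0,0,0,1,0]
Step 3: insert ko at [7, 24] -> counters=[1,0,0,0,0,0,0,1,0,0,0,0,0,0,0,0,0,1,0,0,0,0,0,0,1,0,0,0,1,0,0,0,0,0,0,0,0,1,0]
Step 4: insert gn at [17, 37] -> counters=[1,0,0,0,0,0,0,1,0,0,0,0,0,0,0,0,0,2,0,0,0,0,0,0,1,0,0,0,1,0,0,0,0,0,0,0,0,2,0]
Step 5: delete h at [0, 28] -> counters=[0,0,0,0,0,0,0,1,0,0,0,0,0,0,0,0,0,2,0,0,0,0,0,0,1,0,0,0,0,0,0,0,0,0,0,0,0,2,0]
Step 6: delete ko at [7, 24] -> counters=[0,0,0,0,0,0,0,0,0,0,0,0,0,0,0,0,0,2,0,0,0,0,0,0,0,0,0,0,0,0,0,0,0,0,0,0,0,2,0]
Step 7: delete s at [17, 37] -> counters=[0,0,0,0,0,0,0,0,0,0,0,0,0,0,0,0,0,1,0,0,0,0,0,0,0,0,0,0,0,0,0,0,0,0,0,0,0,1,0]
Step 8: insert h at [0, 28] -> counters=[1,0,0,0,0,0,0,0,0,0,0,0,0,0,0,0,0,1,0,0,0,0,0,0,0,0,0,0,1,0,0,0,0,0,0,0,0,1,0]
Final counters=[1,0,0,0,0,0,0,0,0,0,0,0,0,0,0,0,0,1,0,0,0,0,0,0,0,0,0,0,1,0,0,0,0,0,0,0,0,1,0] -> counters[7]=0

Answer: 0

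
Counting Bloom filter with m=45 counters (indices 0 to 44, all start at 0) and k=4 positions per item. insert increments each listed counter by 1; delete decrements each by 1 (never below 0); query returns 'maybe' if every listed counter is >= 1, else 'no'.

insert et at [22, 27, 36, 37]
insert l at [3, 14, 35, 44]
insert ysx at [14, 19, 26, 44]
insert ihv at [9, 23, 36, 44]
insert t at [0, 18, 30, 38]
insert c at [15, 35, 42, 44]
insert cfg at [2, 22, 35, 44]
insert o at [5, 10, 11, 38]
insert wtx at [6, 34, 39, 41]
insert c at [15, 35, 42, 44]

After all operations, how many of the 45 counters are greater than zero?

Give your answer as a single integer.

Answer: 26

Derivation:
Step 1: insert et at [22, 27, 36, 37] -> counters=[0,0,0,0,0,0,0,0,0,0,0,0,0,0,0,0,0,0,0,0,0,0,1,0,0,0,0,1,0,0,0,0,0,0,0,0,1,1,0,0,0,0,0,0,0]
Step 2: insert l at [3, 14, 35, 44] -> counters=[0,0,0,1,0,0,0,0,0,0,0,0,0,0,1,0,0,0,0,0,0,0,1,0,0,0,0,1,0,0,0,0,0,0,0,1,1,1,0,0,0,0,0,0,1]
Step 3: insert ysx at [14, 19, 26, 44] -> counters=[0,0,0,1,0,0,0,0,0,0,0,0,0,0,2,0,0,0,0,1,0,0,1,0,0,0,1,1,0,0,0,0,0,0,0,1,1,1,0,0,0,0,0,0,2]
Step 4: insert ihv at [9, 23, 36, 44] -> counters=[0,0,0,1,0,0,0,0,0,1,0,0,0,0,2,0,0,0,0,1,0,0,1,1,0,0,1,1,0,0,0,0,0,0,0,1,2,1,0,0,0,0,0,0,3]
Step 5: insert t at [0, 18, 30, 38] -> counters=[1,0,0,1,0,0,0,0,0,1,0,0,0,0,2,0,0,0,1,1,0,0,1,1,0,0,1,1,0,0,1,0,0,0,0,1,2,1,1,0,0,0,0,0,3]
Step 6: insert c at [15, 35, 42, 44] -> counters=[1,0,0,1,0,0,0,0,0,1,0,0,0,0,2,1,0,0,1,1,0,0,1,1,0,0,1,1,0,0,1,0,0,0,0,2,2,1,1,0,0,0,1,0,4]
Step 7: insert cfg at [2, 22, 35, 44] -> counters=[1,0,1,1,0,0,0,0,0,1,0,0,0,0,2,1,0,0,1,1,0,0,2,1,0,0,1,1,0,0,1,0,0,0,0,3,2,1,1,0,0,0,1,0,5]
Step 8: insert o at [5, 10, 11, 38] -> counters=[1,0,1,1,0,1,0,0,0,1,1,1,0,0,2,1,0,0,1,1,0,0,2,1,0,0,1,1,0,0,1,0,0,0,0,3,2,1,2,0,0,0,1,0,5]
Step 9: insert wtx at [6, 34, 39, 41] -> counters=[1,0,1,1,0,1,1,0,0,1,1,1,0,0,2,1,0,0,1,1,0,0,2,1,0,0,1,1,0,0,1,0,0,0,1,3,2,1,2,1,0,1,1,0,5]
Step 10: insert c at [15, 35, 42, 44] -> counters=[1,0,1,1,0,1,1,0,0,1,1,1,0,0,2,2,0,0,1,1,0,0,2,1,0,0,1,1,0,0,1,0,0,0,1,4,2,1,2,1,0,1,2,0,6]
Final counters=[1,0,1,1,0,1,1,0,0,1,1,1,0,0,2,2,0,0,1,1,0,0,2,1,0,0,1,1,0,0,1,0,0,0,1,4,2,1,2,1,0,1,2,0,6] -> 26 nonzero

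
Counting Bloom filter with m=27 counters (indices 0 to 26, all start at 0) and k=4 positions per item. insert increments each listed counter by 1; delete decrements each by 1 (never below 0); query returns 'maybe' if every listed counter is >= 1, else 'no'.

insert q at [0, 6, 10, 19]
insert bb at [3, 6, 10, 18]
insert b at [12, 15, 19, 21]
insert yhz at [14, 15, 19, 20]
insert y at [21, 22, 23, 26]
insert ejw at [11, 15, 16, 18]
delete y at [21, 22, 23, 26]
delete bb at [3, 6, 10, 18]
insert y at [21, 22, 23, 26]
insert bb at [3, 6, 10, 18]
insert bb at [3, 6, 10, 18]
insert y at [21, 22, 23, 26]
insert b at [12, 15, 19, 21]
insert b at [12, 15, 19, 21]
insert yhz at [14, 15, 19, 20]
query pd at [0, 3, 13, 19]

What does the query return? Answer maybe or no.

Step 1: insert q at [0, 6, 10, 19] -> counters=[1,0,0,0,0,0,1,0,0,0,1,0,0,0,0,0,0,0,0,1,0,0,0,0,0,0,0]
Step 2: insert bb at [3, 6, 10, 18] -> counters=[1,0,0,1,0,0,2,0,0,0,2,0,0,0,0,0,0,0,1,1,0,0,0,0,0,0,0]
Step 3: insert b at [12, 15, 19, 21] -> counters=[1,0,0,1,0,0,2,0,0,0,2,0,1,0,0,1,0,0,1,2,0,1,0,0,0,0,0]
Step 4: insert yhz at [14, 15, 19, 20] -> counters=[1,0,0,1,0,0,2,0,0,0,2,0,1,0,1,2,0,0,1,3,1,1,0,0,0,0,0]
Step 5: insert y at [21, 22, 23, 26] -> counters=[1,0,0,1,0,0,2,0,0,0,2,0,1,0,1,2,0,0,1,3,1,2,1,1,0,0,1]
Step 6: insert ejw at [11, 15, 16, 18] -> counters=[1,0,0,1,0,0,2,0,0,0,2,1,1,0,1,3,1,0,2,3,1,2,1,1,0,0,1]
Step 7: delete y at [21, 22, 23, 26] -> counters=[1,0,0,1,0,0,2,0,0,0,2,1,1,0,1,3,1,0,2,3,1,1,0,0,0,0,0]
Step 8: delete bb at [3, 6, 10, 18] -> counters=[1,0,0,0,0,0,1,0,0,0,1,1,1,0,1,3,1,0,1,3,1,1,0,0,0,0,0]
Step 9: insert y at [21, 22, 23, 26] -> counters=[1,0,0,0,0,0,1,0,0,0,1,1,1,0,1,3,1,0,1,3,1,2,1,1,0,0,1]
Step 10: insert bb at [3, 6, 10, 18] -> counters=[1,0,0,1,0,0,2,0,0,0,2,1,1,0,1,3,1,0,2,3,1,2,1,1,0,0,1]
Step 11: insert bb at [3, 6, 10, 18] -> counters=[1,0,0,2,0,0,3,0,0,0,3,1,1,0,1,3,1,0,3,3,1,2,1,1,0,0,1]
Step 12: insert y at [21, 22, 23, 26] -> counters=[1,0,0,2,0,0,3,0,0,0,3,1,1,0,1,3,1,0,3,3,1,3,2,2,0,0,2]
Step 13: insert b at [12, 15, 19, 21] -> counters=[1,0,0,2,0,0,3,0,0,0,3,1,2,0,1,4,1,0,3,4,1,4,2,2,0,0,2]
Step 14: insert b at [12, 15, 19, 21] -> counters=[1,0,0,2,0,0,3,0,0,0,3,1,3,0,1,5,1,0,3,5,1,5,2,2,0,0,2]
Step 15: insert yhz at [14, 15, 19, 20] -> counters=[1,0,0,2,0,0,3,0,0,0,3,1,3,0,2,6,1,0,3,6,2,5,2,2,0,0,2]
Query pd: check counters[0]=1 counters[3]=2 counters[13]=0 counters[19]=6 -> no

Answer: no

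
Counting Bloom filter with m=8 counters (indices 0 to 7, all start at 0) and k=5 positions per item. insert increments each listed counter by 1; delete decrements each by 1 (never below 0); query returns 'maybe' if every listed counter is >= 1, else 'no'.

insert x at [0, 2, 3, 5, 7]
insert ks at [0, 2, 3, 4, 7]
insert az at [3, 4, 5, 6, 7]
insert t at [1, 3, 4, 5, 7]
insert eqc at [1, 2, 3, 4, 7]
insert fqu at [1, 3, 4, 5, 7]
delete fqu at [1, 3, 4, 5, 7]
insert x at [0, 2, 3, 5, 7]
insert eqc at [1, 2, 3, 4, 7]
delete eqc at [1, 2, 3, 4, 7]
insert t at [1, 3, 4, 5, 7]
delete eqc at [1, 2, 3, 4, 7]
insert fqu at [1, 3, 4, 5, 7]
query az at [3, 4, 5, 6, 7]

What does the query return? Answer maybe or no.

Step 1: insert x at [0, 2, 3, 5, 7] -> counters=[1,0,1,1,0,1,0,1]
Step 2: insert ks at [0, 2, 3, 4, 7] -> counters=[2,0,2,2,1,1,0,2]
Step 3: insert az at [3, 4, 5, 6, 7] -> counters=[2,0,2,3,2,2,1,3]
Step 4: insert t at [1, 3, 4, 5, 7] -> counters=[2,1,2,4,3,3,1,4]
Step 5: insert eqc at [1, 2, 3, 4, 7] -> counters=[2,2,3,5,4,3,1,5]
Step 6: insert fqu at [1, 3, 4, 5, 7] -> counters=[2,3,3,6,5,4,1,6]
Step 7: delete fqu at [1, 3, 4, 5, 7] -> counters=[2,2,3,5,4,3,1,5]
Step 8: insert x at [0, 2, 3, 5, 7] -> counters=[3,2,4,6,4,4,1,6]
Step 9: insert eqc at [1, 2, 3, 4, 7] -> counters=[3,3,5,7,5,4,1,7]
Step 10: delete eqc at [1, 2, 3, 4, 7] -> counters=[3,2,4,6,4,4,1,6]
Step 11: insert t at [1, 3, 4, 5, 7] -> counters=[3,3,4,7,5,5,1,7]
Step 12: delete eqc at [1, 2, 3, 4, 7] -> counters=[3,2,3,6,4,5,1,6]
Step 13: insert fqu at [1, 3, 4, 5, 7] -> counters=[3,3,3,7,5,6,1,7]
Query az: check counters[3]=7 counters[4]=5 counters[5]=6 counters[6]=1 counters[7]=7 -> maybe

Answer: maybe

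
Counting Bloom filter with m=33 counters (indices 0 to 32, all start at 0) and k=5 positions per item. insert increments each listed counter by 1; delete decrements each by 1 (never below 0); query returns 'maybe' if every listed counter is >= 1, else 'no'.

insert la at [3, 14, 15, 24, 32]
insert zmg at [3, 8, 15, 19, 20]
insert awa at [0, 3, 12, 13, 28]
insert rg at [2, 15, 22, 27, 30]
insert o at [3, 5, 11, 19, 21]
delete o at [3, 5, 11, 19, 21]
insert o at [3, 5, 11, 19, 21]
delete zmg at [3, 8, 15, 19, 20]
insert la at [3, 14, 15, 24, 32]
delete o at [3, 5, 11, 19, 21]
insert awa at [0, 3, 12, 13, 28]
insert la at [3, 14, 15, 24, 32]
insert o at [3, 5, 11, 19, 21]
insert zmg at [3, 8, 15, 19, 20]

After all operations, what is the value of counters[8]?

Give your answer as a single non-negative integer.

Answer: 1

Derivation:
Step 1: insert la at [3, 14, 15, 24, 32] -> counters=[0,0,0,1,0,0,0,0,0,0,0,0,0,0,1,1,0,0,0,0,0,0,0,0,1,0,0,0,0,0,0,0,1]
Step 2: insert zmg at [3, 8, 15, 19, 20] -> counters=[0,0,0,2,0,0,0,0,1,0,0,0,0,0,1,2,0,0,0,1,1,0,0,0,1,0,0,0,0,0,0,0,1]
Step 3: insert awa at [0, 3, 12, 13, 28] -> counters=[1,0,0,3,0,0,0,0,1,0,0,0,1,1,1,2,0,0,0,1,1,0,0,0,1,0,0,0,1,0,0,0,1]
Step 4: insert rg at [2, 15, 22, 27, 30] -> counters=[1,0,1,3,0,0,0,0,1,0,0,0,1,1,1,3,0,0,0,1,1,0,1,0,1,0,0,1,1,0,1,0,1]
Step 5: insert o at [3, 5, 11, 19, 21] -> counters=[1,0,1,4,0,1,0,0,1,0,0,1,1,1,1,3,0,0,0,2,1,1,1,0,1,0,0,1,1,0,1,0,1]
Step 6: delete o at [3, 5, 11, 19, 21] -> counters=[1,0,1,3,0,0,0,0,1,0,0,0,1,1,1,3,0,0,0,1,1,0,1,0,1,0,0,1,1,0,1,0,1]
Step 7: insert o at [3, 5, 11, 19, 21] -> counters=[1,0,1,4,0,1,0,0,1,0,0,1,1,1,1,3,0,0,0,2,1,1,1,0,1,0,0,1,1,0,1,0,1]
Step 8: delete zmg at [3, 8, 15, 19, 20] -> counters=[1,0,1,3,0,1,0,0,0,0,0,1,1,1,1,2,0,0,0,1,0,1,1,0,1,0,0,1,1,0,1,0,1]
Step 9: insert la at [3, 14, 15, 24, 32] -> counters=[1,0,1,4,0,1,0,0,0,0,0,1,1,1,2,3,0,0,0,1,0,1,1,0,2,0,0,1,1,0,1,0,2]
Step 10: delete o at [3, 5, 11, 19, 21] -> counters=[1,0,1,3,0,0,0,0,0,0,0,0,1,1,2,3,0,0,0,0,0,0,1,0,2,0,0,1,1,0,1,0,2]
Step 11: insert awa at [0, 3, 12, 13, 28] -> counters=[2,0,1,4,0,0,0,0,0,0,0,0,2,2,2,3,0,0,0,0,0,0,1,0,2,0,0,1,2,0,1,0,2]
Step 12: insert la at [3, 14, 15, 24, 32] -> counters=[2,0,1,5,0,0,0,0,0,0,0,0,2,2,3,4,0,0,0,0,0,0,1,0,3,0,0,1,2,0,1,0,3]
Step 13: insert o at [3, 5, 11, 19, 21] -> counters=[2,0,1,6,0,1,0,0,0,0,0,1,2,2,3,4,0,0,0,1,0,1,1,0,3,0,0,1,2,0,1,0,3]
Step 14: insert zmg at [3, 8, 15, 19, 20] -> counters=[2,0,1,7,0,1,0,0,1,0,0,1,2,2,3,5,0,0,0,2,1,1,1,0,3,0,0,1,2,0,1,0,3]
Final counters=[2,0,1,7,0,1,0,0,1,0,0,1,2,2,3,5,0,0,0,2,1,1,1,0,3,0,0,1,2,0,1,0,3] -> counters[8]=1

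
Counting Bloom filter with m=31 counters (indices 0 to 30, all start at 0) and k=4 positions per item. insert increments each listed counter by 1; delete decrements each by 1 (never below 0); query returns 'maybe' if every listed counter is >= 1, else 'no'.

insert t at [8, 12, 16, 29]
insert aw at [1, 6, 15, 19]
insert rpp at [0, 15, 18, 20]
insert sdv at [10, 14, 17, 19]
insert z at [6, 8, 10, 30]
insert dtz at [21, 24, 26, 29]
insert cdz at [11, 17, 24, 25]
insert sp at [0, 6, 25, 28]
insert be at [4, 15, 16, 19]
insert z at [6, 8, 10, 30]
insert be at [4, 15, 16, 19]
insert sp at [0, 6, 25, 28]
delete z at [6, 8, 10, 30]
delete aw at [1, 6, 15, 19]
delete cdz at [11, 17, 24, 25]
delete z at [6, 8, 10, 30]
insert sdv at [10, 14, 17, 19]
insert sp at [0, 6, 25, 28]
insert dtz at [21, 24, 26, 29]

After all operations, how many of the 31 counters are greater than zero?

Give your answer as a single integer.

Step 1: insert t at [8, 12, 16, 29] -> counters=[0,0,0,0,0,0,0,0,1,0,0,0,1,0,0,0,1,0,0,0,0,0,0,0,0,0,0,0,0,1,0]
Step 2: insert aw at [1, 6, 15, 19] -> counters=[0,1,0,0,0,0,1,0,1,0,0,0,1,0,0,1,1,0,0,1,0,0,0,0,0,0,0,0,0,1,0]
Step 3: insert rpp at [0, 15, 18, 20] -> counters=[1,1,0,0,0,0,1,0,1,0,0,0,1,0,0,2,1,0,1,1,1,0,0,0,0,0,0,0,0,1,0]
Step 4: insert sdv at [10, 14, 17, 19] -> counters=[1,1,0,0,0,0,1,0,1,0,1,0,1,0,1,2,1,1,1,2,1,0,0,0,0,0,0,0,0,1,0]
Step 5: insert z at [6, 8, 10, 30] -> counters=[1,1,0,0,0,0,2,0,2,0,2,0,1,0,1,2,1,1,1,2,1,0,0,0,0,0,0,0,0,1,1]
Step 6: insert dtz at [21, 24, 26, 29] -> counters=[1,1,0,0,0,0,2,0,2,0,2,0,1,0,1,2,1,1,1,2,1,1,0,0,1,0,1,0,0,2,1]
Step 7: insert cdz at [11, 17, 24, 25] -> counters=[1,1,0,0,0,0,2,0,2,0,2,1,1,0,1,2,1,2,1,2,1,1,0,0,2,1,1,0,0,2,1]
Step 8: insert sp at [0, 6, 25, 28] -> counters=[2,1,0,0,0,0,3,0,2,0,2,1,1,0,1,2,1,2,1,2,1,1,0,0,2,2,1,0,1,2,1]
Step 9: insert be at [4, 15, 16, 19] -> counters=[2,1,0,0,1,0,3,0,2,0,2,1,1,0,1,3,2,2,1,3,1,1,0,0,2,2,1,0,1,2,1]
Step 10: insert z at [6, 8, 10, 30] -> counters=[2,1,0,0,1,0,4,0,3,0,3,1,1,0,1,3,2,2,1,3,1,1,0,0,2,2,1,0,1,2,2]
Step 11: insert be at [4, 15, 16, 19] -> counters=[2,1,0,0,2,0,4,0,3,0,3,1,1,0,1,4,3,2,1,4,1,1,0,0,2,2,1,0,1,2,2]
Step 12: insert sp at [0, 6, 25, 28] -> counters=[3,1,0,0,2,0,5,0,3,0,3,1,1,0,1,4,3,2,1,4,1,1,0,0,2,3,1,0,2,2,2]
Step 13: delete z at [6, 8, 10, 30] -> counters=[3,1,0,0,2,0,4,0,2,0,2,1,1,0,1,4,3,2,1,4,1,1,0,0,2,3,1,0,2,2,1]
Step 14: delete aw at [1, 6, 15, 19] -> counters=[3,0,0,0,2,0,3,0,2,0,2,1,1,0,1,3,3,2,1,3,1,1,0,0,2,3,1,0,2,2,1]
Step 15: delete cdz at [11, 17, 24, 25] -> counters=[3,0,0,0,2,0,3,0,2,0,2,0,1,0,1,3,3,1,1,3,1,1,0,0,1,2,1,0,2,2,1]
Step 16: delete z at [6, 8, 10, 30] -> counters=[3,0,0,0,2,0,2,0,1,0,1,0,1,0,1,3,3,1,1,3,1,1,0,0,1,2,1,0,2,2,0]
Step 17: insert sdv at [10, 14, 17, 19] -> counters=[3,0,0,0,2,0,2,0,1,0,2,0,1,0,2,3,3,2,1,4,1,1,0,0,1,2,1,0,2,2,0]
Step 18: insert sp at [0, 6, 25, 28] -> counters=[4,0,0,0,2,0,3,0,1,0,2,0,1,0,2,3,3,2,1,4,1,1,0,0,1,3,1,0,3,2,0]
Step 19: insert dtz at [21, 24, 26, 29] -> counters=[4,0,0,0,2,0,3,0,1,0,2,0,1,0,2,3,3,2,1,4,1,2,0,0,2,3,2,0,3,3,0]
Final counters=[4,0,0,0,2,0,3,0,1,0,2,0,1,0,2,3,3,2,1,4,1,2,0,0,2,3,2,0,3,3,0] -> 19 nonzero

Answer: 19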